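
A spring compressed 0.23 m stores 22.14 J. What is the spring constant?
PE = ½kx² → k = 2PE/x² = 2×22.14/0.23² = 837.1 N/m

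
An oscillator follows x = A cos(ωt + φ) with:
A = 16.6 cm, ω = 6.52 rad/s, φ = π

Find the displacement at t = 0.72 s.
x = A cos(ωt + φ) = 16.6×cos(6.52×0.72 + π) = 0.2986 cm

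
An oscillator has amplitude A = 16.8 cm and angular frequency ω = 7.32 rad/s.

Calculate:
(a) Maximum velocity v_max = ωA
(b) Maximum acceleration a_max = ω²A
v_max = ωA = 7.32×0.168 = 1.23 m/s
a_max = ω²A = 7.32²×0.168 = 9.002 m/s²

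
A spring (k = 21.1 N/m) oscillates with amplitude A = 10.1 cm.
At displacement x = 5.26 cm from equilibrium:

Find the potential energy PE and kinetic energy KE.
E_total = ½kA² = ½×21.1×(0.101)² = 0.1076 J
PE = ½kx² = ½×21.1×(0.0526)² = 0.02919 J
KE = E_total − PE = 0.07843 J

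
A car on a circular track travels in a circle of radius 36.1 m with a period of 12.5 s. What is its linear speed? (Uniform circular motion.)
v = 2πr/T = 2π×36.1/12.5 = 18.15 m/s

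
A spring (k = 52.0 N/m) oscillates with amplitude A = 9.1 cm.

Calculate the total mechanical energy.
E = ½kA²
E = ½kA² = ½×52.0×(0.091)² = 0.2153 J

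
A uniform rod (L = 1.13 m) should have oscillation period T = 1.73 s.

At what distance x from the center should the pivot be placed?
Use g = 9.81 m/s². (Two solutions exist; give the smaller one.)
T = 2π√((L²/12 + x²)/(gx)). Let c = T²g/(4π²) = 0.7437.
x² − cx + L²/12 = 0 → x = (c − √(c² − L²/3))/2 = 0.1933 m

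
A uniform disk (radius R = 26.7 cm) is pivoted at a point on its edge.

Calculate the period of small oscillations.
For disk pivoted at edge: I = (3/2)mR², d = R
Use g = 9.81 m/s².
I/m = (3/2)R² = 0.1069 m²; d = R = 0.267 m
T = 2π√((3/2)R²/(gR)) = 2π√(3R/(2g)) = 1.27 s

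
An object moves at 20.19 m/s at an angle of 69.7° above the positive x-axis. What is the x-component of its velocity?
vₓ = v cos(θ) = 20.19 × cos(69.7°) = 7.0 m/s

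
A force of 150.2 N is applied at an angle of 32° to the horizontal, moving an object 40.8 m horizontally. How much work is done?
W = Fd cosθ = 150.2×40.8×cos(32°) = 5197.0 J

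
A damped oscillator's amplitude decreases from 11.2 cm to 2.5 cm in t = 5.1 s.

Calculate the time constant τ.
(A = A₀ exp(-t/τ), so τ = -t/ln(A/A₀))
A/A₀ = 2.5/11.2 = 0.2232; ln(A/A₀) = -1.5
τ = −t/ln(A/A₀) = −5.1/-1.5 = 3.401 s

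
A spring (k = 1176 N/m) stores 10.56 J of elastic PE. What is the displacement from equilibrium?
PE = ½kx² → x = √(2PE/k) = √(2×10.56/1176) = 0.134 m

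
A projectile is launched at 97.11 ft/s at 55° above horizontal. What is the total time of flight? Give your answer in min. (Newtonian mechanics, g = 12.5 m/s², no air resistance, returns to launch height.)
T = 2v₀sin(θ)/g (with unit conversion) = 0.06466 min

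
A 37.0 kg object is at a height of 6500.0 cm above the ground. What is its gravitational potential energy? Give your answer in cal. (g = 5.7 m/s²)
PE = mgh = 37 kg × 5.7 m/s² × 65 m = 1.371e+04 J = 3276.0 cal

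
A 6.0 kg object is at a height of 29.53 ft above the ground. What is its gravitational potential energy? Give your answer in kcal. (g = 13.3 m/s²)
PE = mgh = 6 kg × 13.3 m/s² × 9.001 m = 718.3 J = 0.1717 kcal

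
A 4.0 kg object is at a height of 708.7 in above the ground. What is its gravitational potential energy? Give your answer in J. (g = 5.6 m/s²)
PE = mgh = 4 kg × 5.6 m/s² × 18 m = 403.2 J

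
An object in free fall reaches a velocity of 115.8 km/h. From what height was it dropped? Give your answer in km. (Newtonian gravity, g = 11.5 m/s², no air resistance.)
h = v²/(2g) (with unit conversion) = 0.04499 km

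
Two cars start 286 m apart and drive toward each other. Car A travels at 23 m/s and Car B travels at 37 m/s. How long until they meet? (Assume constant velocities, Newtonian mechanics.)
Combined speed: v_combined = 23 + 37 = 60 m/s
Time to meet: t = d/60 = 286/60 = 4.77 s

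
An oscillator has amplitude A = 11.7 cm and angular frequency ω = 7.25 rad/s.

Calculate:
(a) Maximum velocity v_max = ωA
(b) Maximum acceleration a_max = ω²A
v_max = ωA = 7.25×0.117 = 0.8482 m/s
a_max = ω²A = 7.25²×0.117 = 6.15 m/s²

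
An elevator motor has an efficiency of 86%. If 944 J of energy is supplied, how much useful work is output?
W_out = η × W_in = 0.86 × 944 = 811.84 J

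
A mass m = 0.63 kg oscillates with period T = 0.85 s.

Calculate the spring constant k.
T = 2π√(m/k) → k = m(2π/T)² = 0.63×(2π/0.85)² = 34.42 N/m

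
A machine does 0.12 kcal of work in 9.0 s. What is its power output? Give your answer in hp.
P = W/t = 502.1 J / 9 s = 55.79 W = 0.07481 hp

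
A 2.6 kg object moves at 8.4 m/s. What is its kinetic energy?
KE = ½mv² = ½×2.6×8.4² = 91.728 J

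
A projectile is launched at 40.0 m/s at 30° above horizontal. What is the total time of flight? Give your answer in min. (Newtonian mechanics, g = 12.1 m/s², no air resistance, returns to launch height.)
T = 2v₀sin(θ)/g (with unit conversion) = 0.0551 min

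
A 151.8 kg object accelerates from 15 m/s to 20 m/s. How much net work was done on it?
W_net = ΔKE = ½m(v₂² − v₁²) = ½×151.8×(20² − 15²) = 13282.5 J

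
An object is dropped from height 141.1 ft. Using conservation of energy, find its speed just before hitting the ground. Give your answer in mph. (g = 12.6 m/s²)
mgh = ½mv² → v = √(2gh) = √(2×12.6×43.01) = 32.92 m/s = 73.64 mph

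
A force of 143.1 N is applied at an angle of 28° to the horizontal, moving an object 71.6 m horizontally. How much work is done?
W = Fd cosθ = 143.1×71.6×cos(28°) = 9046.6 J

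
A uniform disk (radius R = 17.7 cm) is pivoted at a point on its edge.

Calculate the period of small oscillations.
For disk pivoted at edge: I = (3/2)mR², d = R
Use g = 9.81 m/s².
I/m = (3/2)R² = 0.04699 m²; d = R = 0.177 m
T = 2π√((3/2)R²/(gR)) = 2π√(3R/(2g)) = 1.034 s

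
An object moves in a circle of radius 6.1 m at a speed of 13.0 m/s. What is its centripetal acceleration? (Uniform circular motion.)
a_c = v²/r = 13.0²/6.1 = 169/6.1 = 27.7 m/s²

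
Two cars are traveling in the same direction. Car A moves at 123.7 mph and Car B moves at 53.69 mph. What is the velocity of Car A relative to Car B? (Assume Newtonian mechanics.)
v_rel = v_A - v_B = 123.7 - 53.69 = 70.01 mph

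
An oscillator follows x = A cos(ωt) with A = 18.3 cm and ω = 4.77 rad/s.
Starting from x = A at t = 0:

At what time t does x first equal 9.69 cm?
cos(ωt) = x/A = 9.69/18.3 = 0.5295
ωt = arccos(0.5295) = 1.013 rad
t = 1.013/4.77 = 0.2123 s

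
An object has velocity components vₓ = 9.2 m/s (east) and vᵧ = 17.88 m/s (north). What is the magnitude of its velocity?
|v| = √(vₓ² + vᵧ²) = √(9.2² + 17.88²) = √(404.334) = 20.11 m/s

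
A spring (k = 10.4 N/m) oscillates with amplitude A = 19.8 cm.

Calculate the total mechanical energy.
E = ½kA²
E = ½kA² = ½×10.4×(0.198)² = 0.2039 J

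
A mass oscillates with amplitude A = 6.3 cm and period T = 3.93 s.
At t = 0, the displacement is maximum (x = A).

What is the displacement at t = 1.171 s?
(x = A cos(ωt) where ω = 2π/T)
ω = 2π/T = 2π/3.93 = 1.599 rad/s
x = A cos(ωt) = 6.3×cos(1.599×1.171) = -1.87 cm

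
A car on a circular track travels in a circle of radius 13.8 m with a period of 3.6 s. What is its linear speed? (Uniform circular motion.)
v = 2πr/T = 2π×13.8/3.6 = 24.09 m/s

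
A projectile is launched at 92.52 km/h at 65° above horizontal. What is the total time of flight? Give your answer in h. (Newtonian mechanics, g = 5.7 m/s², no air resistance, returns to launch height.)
T = 2v₀sin(θ)/g (with unit conversion) = 0.00227 h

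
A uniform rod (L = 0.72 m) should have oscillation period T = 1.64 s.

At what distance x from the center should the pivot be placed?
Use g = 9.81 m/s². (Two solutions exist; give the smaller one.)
T = 2π√((L²/12 + x²)/(gx)). Let c = T²g/(4π²) = 0.6683.
x² − cx + L²/12 = 0 → x = (c − √(c² − L²/3))/2 = 0.0725 m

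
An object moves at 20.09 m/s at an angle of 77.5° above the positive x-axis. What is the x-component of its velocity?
vₓ = v cos(θ) = 20.09 × cos(77.5°) = 4.35 m/s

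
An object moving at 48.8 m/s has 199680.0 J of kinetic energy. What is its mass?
KE = ½mv² → m = 2KE/v² = 2×199680.0/48.8² = 167.7 kg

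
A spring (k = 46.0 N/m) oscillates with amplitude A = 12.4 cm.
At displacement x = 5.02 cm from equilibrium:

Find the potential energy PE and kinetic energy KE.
E_total = ½kA² = ½×46.0×(0.124)² = 0.3536 J
PE = ½kx² = ½×46.0×(0.0502)² = 0.05796 J
KE = E_total − PE = 0.2957 J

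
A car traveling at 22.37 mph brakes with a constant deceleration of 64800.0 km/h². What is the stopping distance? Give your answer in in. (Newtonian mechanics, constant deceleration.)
d = v₀² / (2a) (with unit conversion) = 393.7 in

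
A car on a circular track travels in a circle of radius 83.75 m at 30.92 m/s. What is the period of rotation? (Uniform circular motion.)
T = 2πr/v = 2π×83.75/30.92 = 17.02 s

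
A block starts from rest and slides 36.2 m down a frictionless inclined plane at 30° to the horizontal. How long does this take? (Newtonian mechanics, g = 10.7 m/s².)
a = g sin(θ) = 10.7 × sin(30°) = 5.35 m/s²
t = √(2d/a) = √(2 × 36.2 / 5.35) = 3.68 s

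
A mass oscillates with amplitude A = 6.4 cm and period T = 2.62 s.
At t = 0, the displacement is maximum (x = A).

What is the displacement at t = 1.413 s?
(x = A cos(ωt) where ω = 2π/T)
ω = 2π/T = 2π/2.62 = 2.398 rad/s
x = A cos(ωt) = 6.4×cos(2.398×1.413) = -6.206 cm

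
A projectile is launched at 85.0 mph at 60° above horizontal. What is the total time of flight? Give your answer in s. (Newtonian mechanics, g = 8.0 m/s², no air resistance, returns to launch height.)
T = 2v₀sin(θ)/g (with unit conversion) = 8.227 s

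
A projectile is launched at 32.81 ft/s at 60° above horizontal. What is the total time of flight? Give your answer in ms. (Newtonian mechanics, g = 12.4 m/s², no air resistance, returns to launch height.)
T = 2v₀sin(θ)/g (with unit conversion) = 1397.0 ms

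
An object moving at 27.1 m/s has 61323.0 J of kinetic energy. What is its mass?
KE = ½mv² → m = 2KE/v² = 2×61323.0/27.1² = 167.0 kg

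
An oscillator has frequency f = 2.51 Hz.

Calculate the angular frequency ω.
ω = 2πf = 2π×2.51 = 15.77 rad/s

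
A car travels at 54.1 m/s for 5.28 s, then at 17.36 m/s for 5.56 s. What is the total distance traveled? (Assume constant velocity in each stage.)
d₁ = v₁t₁ = 54.1 × 5.28 = 285.648 m
d₂ = v₂t₂ = 17.36 × 5.56 = 96.5216 m
d_total = 285.648 + 96.5216 = 382.17 m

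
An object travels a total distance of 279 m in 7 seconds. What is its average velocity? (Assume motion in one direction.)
v_avg = Δd / Δt = 279 / 7 = 39.86 m/s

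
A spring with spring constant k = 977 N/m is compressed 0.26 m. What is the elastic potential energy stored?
PE = ½kx² = ½×977×0.26² = 33.02 J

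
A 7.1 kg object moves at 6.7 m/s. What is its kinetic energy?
KE = ½mv² = ½×7.1×6.7² = 159.3595 J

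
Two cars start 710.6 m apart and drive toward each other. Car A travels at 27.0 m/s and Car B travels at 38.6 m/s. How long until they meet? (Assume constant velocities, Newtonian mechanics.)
Combined speed: v_combined = 27.0 + 38.6 = 65.6 m/s
Time to meet: t = d/65.6 = 710.6/65.6 = 10.83 s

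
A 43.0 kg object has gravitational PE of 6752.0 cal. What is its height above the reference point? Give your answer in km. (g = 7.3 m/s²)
PE = mgh → h = PE/(mg) = 2.825e+04 J / (43 kg × 7.3 m/s²) = 90 m = 0.09 km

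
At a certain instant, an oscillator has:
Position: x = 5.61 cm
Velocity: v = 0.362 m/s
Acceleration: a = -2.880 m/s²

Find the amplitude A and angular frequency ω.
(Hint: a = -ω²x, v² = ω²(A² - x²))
a = −ω²x → ω = √(|a|/x) = √(2.88/0.0561) = 7.165 rad/s
v² = ω²(A² − x²) → A = √(x² + v²/ω²) = √(0.0561² + 0.362²/7.165²) = 0.0755 m = 7.55 cm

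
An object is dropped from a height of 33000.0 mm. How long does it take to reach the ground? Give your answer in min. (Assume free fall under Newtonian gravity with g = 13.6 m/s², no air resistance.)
t = √(2h/g) (with unit conversion) = 0.03672 min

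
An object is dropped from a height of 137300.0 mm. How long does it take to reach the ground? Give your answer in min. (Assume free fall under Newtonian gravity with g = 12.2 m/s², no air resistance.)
t = √(2h/g) (with unit conversion) = 0.07907 min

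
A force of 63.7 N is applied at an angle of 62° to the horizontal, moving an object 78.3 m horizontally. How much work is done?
W = Fd cosθ = 63.7×78.3×cos(62°) = 2341.6 J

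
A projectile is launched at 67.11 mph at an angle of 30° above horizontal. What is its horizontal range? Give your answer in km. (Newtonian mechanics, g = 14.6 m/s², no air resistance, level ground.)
R = v₀² sin(2θ) / g (with unit conversion) = 0.05339 km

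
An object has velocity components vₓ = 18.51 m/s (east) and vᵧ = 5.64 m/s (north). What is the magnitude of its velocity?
|v| = √(vₓ² + vᵧ²) = √(18.51² + 5.64²) = √(374.43) = 19.35 m/s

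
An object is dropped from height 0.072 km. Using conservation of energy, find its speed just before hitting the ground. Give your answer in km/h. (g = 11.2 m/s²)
mgh = ½mv² → v = √(2gh) = √(2×11.2×72) = 40.16 m/s = 144.6 km/h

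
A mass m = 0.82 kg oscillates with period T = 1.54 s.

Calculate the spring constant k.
T = 2π√(m/k) → k = m(2π/T)² = 0.82×(2π/1.54)² = 13.65 N/m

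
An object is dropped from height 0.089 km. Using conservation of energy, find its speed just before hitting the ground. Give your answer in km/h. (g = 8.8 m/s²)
mgh = ½mv² → v = √(2gh) = √(2×8.8×89) = 39.58 m/s = 142.5 km/h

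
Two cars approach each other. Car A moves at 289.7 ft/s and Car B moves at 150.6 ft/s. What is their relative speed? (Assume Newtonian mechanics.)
v_rel = v_A + v_B = 289.7 + 150.6 = 440.3 ft/s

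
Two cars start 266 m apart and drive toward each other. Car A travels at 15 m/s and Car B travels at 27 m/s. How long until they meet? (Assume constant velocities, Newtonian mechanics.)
Combined speed: v_combined = 15 + 27 = 42 m/s
Time to meet: t = d/42 = 266/42 = 6.33 s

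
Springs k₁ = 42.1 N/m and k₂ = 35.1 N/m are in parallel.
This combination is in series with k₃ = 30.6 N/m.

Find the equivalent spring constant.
k₁₂ = k₁ + k₂ = 77.2 N/m (parallel)
1/k_eq = 1/k₁₂ + 1/k₃ → k_eq = 21.91 N/m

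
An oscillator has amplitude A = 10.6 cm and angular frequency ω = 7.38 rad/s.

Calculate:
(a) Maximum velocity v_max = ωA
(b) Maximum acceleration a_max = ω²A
v_max = ωA = 7.38×0.106 = 0.7823 m/s
a_max = ω²A = 7.38²×0.106 = 5.773 m/s²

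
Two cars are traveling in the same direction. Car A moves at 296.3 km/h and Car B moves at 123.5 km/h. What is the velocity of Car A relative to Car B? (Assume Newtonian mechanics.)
v_rel = v_A - v_B = 296.3 - 123.5 = 172.8 km/h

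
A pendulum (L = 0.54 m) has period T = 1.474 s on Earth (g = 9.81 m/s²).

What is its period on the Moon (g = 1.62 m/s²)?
T = 2π√(L/g), so T_moon/T_earth = √(g_earth/g_moon)
T_moon = 2π√(0.54/1.62) = 3.628 s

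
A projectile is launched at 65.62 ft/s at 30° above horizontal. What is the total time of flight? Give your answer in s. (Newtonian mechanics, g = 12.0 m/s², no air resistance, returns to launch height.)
T = 2v₀sin(θ)/g (with unit conversion) = 1.667 s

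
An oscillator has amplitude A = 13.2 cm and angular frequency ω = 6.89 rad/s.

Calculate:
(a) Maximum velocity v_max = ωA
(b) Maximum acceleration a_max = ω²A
v_max = ωA = 6.89×0.132 = 0.9095 m/s
a_max = ω²A = 6.89²×0.132 = 6.266 m/s²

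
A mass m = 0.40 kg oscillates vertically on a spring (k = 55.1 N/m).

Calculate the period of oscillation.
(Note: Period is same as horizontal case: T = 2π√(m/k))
T = 2π√(m/k) = 2π√(0.4/55.1) = 0.5353 s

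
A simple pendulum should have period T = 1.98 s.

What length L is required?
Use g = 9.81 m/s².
T = 2π√(L/g) → L = g(T/2π)² = 9.81×(1.98/2π)² = 0.9742 m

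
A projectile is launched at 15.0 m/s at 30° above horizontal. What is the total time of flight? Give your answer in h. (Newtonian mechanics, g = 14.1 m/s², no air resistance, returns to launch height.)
T = 2v₀sin(θ)/g (with unit conversion) = 0.0002955 h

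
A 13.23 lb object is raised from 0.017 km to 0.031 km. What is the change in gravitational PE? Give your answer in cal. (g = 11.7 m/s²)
ΔPE = mg(h₂ − h₁) = 6.001 kg × 11.7 m/s² × (31 − 17) m = 983 J = 234.9 cal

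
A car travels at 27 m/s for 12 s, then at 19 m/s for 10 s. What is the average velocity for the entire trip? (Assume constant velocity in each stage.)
d₁ = v₁t₁ = 27 × 12 = 324 m
d₂ = v₂t₂ = 19 × 10 = 190 m
d_total = 514 m, t_total = 22 s
v_avg = d_total/t_total = 514/22 = 23.36 m/s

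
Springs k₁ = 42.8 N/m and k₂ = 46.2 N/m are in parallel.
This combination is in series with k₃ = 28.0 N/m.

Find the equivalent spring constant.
k₁₂ = k₁ + k₂ = 89 N/m (parallel)
1/k_eq = 1/k₁₂ + 1/k₃ → k_eq = 21.3 N/m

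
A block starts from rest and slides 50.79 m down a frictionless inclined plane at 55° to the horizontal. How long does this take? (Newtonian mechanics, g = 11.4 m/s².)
a = g sin(θ) = 11.4 × sin(55°) = 9.34 m/s²
t = √(2d/a) = √(2 × 50.79 / 9.34) = 3.3 s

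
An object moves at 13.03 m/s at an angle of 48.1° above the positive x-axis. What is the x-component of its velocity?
vₓ = v cos(θ) = 13.03 × cos(48.1°) = 8.7 m/s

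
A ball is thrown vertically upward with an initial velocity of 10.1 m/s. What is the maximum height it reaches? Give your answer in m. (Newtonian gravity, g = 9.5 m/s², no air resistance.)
h_max = v₀²/(2g) = 5.369 m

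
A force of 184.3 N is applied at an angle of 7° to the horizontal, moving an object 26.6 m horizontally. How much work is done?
W = Fd cosθ = 184.3×26.6×cos(7°) = 4865.8 J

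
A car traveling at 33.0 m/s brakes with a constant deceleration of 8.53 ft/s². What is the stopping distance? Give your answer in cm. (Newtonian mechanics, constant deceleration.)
d = v₀² / (2a) (with unit conversion) = 20940.0 cm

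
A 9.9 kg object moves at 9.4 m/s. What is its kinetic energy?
KE = ½mv² = ½×9.9×9.4² = 437.382 J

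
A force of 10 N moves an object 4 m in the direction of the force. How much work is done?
W = Fd = 10×4 = 40.0 J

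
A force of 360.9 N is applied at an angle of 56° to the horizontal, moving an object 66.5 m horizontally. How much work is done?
W = Fd cosθ = 360.9×66.5×cos(56°) = 13421.0 J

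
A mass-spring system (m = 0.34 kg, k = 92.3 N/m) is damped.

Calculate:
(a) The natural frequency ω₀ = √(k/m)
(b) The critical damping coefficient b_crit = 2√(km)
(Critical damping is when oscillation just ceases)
ω₀ = √(k/m) = √(92.3/0.34) = 16.48 rad/s
b_crit = 2√(km) = 2√(92.3×0.34) = 11.2 kg/s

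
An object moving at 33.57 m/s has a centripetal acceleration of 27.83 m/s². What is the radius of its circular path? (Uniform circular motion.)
r = v²/a_c = 33.57²/27.83 = 40.49 m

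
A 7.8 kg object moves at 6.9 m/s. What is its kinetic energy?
KE = ½mv² = ½×7.8×6.9² = 185.679 J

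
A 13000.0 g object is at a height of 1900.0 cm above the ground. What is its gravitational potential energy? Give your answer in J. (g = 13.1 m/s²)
PE = mgh = 13 kg × 13.1 m/s² × 19 m = 3236 J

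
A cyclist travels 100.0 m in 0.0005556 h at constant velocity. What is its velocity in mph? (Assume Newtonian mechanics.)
v = d/t (with unit conversion) = 111.8 mph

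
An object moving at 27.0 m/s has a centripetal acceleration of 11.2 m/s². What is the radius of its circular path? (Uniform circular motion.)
r = v²/a_c = 27.0²/11.2 = 65.09 m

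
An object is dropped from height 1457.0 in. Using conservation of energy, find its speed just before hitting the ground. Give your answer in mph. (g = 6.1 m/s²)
mgh = ½mv² → v = √(2gh) = √(2×6.1×37.01) = 21.25 m/s = 47.53 mph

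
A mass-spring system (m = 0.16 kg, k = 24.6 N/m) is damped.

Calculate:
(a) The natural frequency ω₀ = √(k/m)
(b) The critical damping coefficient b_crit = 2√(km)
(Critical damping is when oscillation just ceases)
ω₀ = √(k/m) = √(24.6/0.16) = 12.4 rad/s
b_crit = 2√(km) = 2√(24.6×0.16) = 3.968 kg/s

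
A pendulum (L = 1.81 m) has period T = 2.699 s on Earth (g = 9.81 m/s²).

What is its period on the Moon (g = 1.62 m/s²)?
T = 2π√(L/g), so T_moon/T_earth = √(g_earth/g_moon)
T_moon = 2π√(1.81/1.62) = 6.641 s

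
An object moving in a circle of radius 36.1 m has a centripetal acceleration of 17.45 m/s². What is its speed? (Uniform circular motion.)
v = √(a_c × r) = √(17.45 × 36.1) = 25.1 m/s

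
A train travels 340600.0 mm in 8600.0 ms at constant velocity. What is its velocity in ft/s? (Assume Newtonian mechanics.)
v = d/t (with unit conversion) = 129.9 ft/s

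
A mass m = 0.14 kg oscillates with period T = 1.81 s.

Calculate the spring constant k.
T = 2π√(m/k) → k = m(2π/T)² = 0.14×(2π/1.81)² = 1.687 N/m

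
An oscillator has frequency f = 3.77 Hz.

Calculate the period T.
T = 1/f = 1/3.77 = 0.2653 s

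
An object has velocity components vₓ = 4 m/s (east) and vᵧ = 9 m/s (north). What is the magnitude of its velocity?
|v| = √(vₓ² + vᵧ²) = √(4² + 9²) = √(97) = 9.85 m/s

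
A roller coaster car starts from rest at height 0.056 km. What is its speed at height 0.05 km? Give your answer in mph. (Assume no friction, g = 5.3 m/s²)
mgh₁ = ½mv₂² + mgh₂ → v₂ = √(2g(h₁−h₂)) = √(2×5.3×(56−50)) = 7.975 m/s = 17.84 mph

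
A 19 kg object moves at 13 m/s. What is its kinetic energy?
KE = ½mv² = ½×19×13² = 1605.5 J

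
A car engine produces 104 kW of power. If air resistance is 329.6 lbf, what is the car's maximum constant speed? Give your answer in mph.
P = Fv → v = P/F = 104000 W / 1466 N = 70.93 m/s = 158.7 mph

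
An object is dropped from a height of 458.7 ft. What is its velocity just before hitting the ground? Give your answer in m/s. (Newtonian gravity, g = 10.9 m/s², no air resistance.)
v = √(2gh) (with unit conversion) = 55.21 m/s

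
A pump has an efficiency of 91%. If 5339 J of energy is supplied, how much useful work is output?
W_out = η × W_in = 0.91 × 5339 = 4858.5 J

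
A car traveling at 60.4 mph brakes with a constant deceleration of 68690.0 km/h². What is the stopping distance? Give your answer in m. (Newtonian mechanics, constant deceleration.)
d = v₀² / (2a) (with unit conversion) = 68.78 m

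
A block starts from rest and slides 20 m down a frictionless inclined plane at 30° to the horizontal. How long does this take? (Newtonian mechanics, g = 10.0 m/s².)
a = g sin(θ) = 10.0 × sin(30°) = 5.0 m/s²
t = √(2d/a) = √(2 × 20 / 5.0) = 2.83 s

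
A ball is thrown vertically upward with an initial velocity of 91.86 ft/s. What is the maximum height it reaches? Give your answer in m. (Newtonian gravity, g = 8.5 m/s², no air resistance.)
h_max = v₀²/(2g) (with unit conversion) = 46.11 m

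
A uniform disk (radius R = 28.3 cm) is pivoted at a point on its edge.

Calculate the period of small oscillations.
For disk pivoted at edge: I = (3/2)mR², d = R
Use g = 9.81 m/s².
I/m = (3/2)R² = 0.1201 m²; d = R = 0.283 m
T = 2π√((3/2)R²/(gR)) = 2π√(3R/(2g)) = 1.307 s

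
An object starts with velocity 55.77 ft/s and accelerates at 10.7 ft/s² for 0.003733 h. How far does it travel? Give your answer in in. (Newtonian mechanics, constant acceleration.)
d = v₀t + ½at² (with unit conversion) = 20590.0 in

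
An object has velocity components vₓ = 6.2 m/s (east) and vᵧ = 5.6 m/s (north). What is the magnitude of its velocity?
|v| = √(vₓ² + vᵧ²) = √(6.2² + 5.6²) = √(69.8) = 8.35 m/s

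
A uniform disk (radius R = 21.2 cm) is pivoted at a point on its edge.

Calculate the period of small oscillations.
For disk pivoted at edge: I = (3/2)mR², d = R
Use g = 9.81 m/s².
I/m = (3/2)R² = 0.06742 m²; d = R = 0.212 m
T = 2π√((3/2)R²/(gR)) = 2π√(3R/(2g)) = 1.131 s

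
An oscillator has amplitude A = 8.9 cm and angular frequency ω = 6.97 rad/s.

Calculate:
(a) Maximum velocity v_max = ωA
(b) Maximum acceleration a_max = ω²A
v_max = ωA = 6.97×0.089 = 0.6203 m/s
a_max = ω²A = 6.97²×0.089 = 4.324 m/s²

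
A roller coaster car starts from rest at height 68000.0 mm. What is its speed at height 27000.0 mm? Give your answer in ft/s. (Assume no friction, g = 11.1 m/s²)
mgh₁ = ½mv₂² + mgh₂ → v₂ = √(2g(h₁−h₂)) = √(2×11.1×(68−27)) = 30.17 m/s = 98.98 ft/s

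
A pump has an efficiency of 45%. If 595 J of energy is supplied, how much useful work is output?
W_out = η × W_in = 0.45 × 595 = 267.75 J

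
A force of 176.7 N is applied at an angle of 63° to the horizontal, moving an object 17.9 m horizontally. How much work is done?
W = Fd cosθ = 176.7×17.9×cos(63°) = 1435.9 J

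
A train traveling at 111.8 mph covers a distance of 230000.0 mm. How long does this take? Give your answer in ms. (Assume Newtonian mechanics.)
t = d/v (with unit conversion) = 4602.0 ms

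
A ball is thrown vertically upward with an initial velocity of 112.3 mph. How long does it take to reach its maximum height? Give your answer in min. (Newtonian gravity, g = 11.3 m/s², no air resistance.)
t_up = v₀/g (with unit conversion) = 0.07405 min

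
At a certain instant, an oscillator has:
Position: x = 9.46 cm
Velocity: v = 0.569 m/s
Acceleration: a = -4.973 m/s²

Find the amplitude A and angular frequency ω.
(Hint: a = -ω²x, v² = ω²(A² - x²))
a = −ω²x → ω = √(|a|/x) = √(4.973/0.0946) = 7.25 rad/s
v² = ω²(A² − x²) → A = √(x² + v²/ω²) = √(0.0946² + 0.569²/7.25²) = 0.1229 m = 12.29 cm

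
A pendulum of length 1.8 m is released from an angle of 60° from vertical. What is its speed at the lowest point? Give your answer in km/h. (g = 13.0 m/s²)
h = L(1 − cosθ) = 1.8×(1 − cos60°) = 0.9 m
v = √(2gh) = √(2×13.0×0.9) = 4.837 m/s = 17.41 km/h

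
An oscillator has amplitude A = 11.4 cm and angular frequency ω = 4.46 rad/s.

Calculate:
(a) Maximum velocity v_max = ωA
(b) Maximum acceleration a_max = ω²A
v_max = ωA = 4.46×0.114 = 0.5084 m/s
a_max = ω²A = 4.46²×0.114 = 2.268 m/s²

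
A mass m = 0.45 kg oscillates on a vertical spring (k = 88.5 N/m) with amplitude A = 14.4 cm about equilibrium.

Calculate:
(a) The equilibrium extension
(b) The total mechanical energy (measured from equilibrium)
x_eq = mg/k = 0.45×9.81/88.5 = 0.04988 m = 4.988 cm
E = ½kA² = ½×88.5×(0.144)² = 0.9176 J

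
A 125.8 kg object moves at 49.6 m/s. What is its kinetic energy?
KE = ½mv² = ½×125.8×49.6² = 154744.1 J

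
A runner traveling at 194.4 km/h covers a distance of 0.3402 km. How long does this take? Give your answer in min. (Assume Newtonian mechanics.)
t = d/v (with unit conversion) = 0.105 min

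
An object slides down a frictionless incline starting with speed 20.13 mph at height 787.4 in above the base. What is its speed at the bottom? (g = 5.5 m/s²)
½mv₀² + mgh = ½mv² → v = √(v₀² + 2gh) = √(8.999² + 2×5.5×20) = 17.35 m/s = 38.81 mph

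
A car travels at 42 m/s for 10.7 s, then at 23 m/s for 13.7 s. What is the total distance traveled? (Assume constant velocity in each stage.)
d₁ = v₁t₁ = 42 × 10.7 = 449.4 m
d₂ = v₂t₂ = 23 × 13.7 = 315.1 m
d_total = 449.4 + 315.1 = 764.5 m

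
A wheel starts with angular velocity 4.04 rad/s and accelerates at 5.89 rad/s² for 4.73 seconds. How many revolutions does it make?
θ = ω₀t + ½αt² = 4.04×4.73 + ½×5.89×4.73² = 85.0 rad
Revolutions = θ/(2π) = 85.0/(2π) = 13.53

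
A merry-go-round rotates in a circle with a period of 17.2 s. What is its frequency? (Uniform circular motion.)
f = 1/T = 1/17.2 = 0.0581 Hz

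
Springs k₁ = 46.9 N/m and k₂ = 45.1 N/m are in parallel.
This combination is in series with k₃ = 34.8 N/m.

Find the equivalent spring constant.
k₁₂ = k₁ + k₂ = 92 N/m (parallel)
1/k_eq = 1/k₁₂ + 1/k₃ → k_eq = 25.25 N/m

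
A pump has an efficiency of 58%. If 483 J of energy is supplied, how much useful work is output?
W_out = η × W_in = 0.58 × 483 = 280.14 J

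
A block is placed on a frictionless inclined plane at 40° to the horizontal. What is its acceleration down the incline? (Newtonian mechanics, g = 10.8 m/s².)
a = g sin(θ) = 10.8 × sin(40°) = 10.8 × 0.6428 = 6.94 m/s²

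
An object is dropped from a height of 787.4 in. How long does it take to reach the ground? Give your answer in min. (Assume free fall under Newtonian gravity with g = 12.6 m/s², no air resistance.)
t = √(2h/g) (with unit conversion) = 0.0297 min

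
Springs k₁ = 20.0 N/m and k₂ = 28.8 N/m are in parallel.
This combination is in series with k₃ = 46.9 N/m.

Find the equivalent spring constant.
k₁₂ = k₁ + k₂ = 48.8 N/m (parallel)
1/k_eq = 1/k₁₂ + 1/k₃ → k_eq = 23.92 N/m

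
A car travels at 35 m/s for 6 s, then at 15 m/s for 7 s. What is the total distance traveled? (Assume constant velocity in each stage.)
d₁ = v₁t₁ = 35 × 6 = 210 m
d₂ = v₂t₂ = 15 × 7 = 105 m
d_total = 210 + 105 = 315 m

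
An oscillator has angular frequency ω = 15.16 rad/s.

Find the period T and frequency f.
T = 2π/ω = 2π/15.16 = 0.4145 s; f = ω/2π = 2.413 Hz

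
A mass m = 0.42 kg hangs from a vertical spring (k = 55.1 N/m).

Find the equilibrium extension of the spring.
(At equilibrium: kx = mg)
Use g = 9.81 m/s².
x_eq = mg/k = 0.42×9.81/55.1 = 0.07478 m = 7.478 cm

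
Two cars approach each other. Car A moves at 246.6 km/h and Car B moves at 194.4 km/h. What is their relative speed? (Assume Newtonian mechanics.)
v_rel = v_A + v_B = 246.6 + 194.4 = 441.0 km/h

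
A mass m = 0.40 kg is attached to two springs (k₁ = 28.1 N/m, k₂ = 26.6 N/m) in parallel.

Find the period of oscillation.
k_eq = k₁+k₂ = 54.7 N/m
T = 2π√(m/k_eq) = 2π√(0.4/54.7) = 0.5373 s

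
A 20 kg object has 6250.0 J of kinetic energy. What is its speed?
KE = ½mv² → v = √(2KE/m) = √(2×6250.0/20) = 25.0 m/s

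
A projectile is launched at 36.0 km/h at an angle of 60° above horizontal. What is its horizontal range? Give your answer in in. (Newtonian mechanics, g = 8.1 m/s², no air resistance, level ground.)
R = v₀² sin(2θ) / g (with unit conversion) = 420.9 in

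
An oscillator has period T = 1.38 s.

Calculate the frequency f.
f = 1/T = 1/1.38 = 0.7246 Hz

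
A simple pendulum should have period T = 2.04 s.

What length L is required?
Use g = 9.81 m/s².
T = 2π√(L/g) → L = g(T/2π)² = 9.81×(2.04/2π)² = 1.034 m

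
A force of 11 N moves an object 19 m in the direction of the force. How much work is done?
W = Fd = 11×19 = 209.0 J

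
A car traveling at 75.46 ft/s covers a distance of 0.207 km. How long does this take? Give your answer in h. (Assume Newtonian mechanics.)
t = d/v (with unit conversion) = 0.0025 h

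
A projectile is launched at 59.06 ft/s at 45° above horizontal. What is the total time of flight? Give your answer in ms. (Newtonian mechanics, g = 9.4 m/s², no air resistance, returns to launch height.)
T = 2v₀sin(θ)/g (with unit conversion) = 2708.0 ms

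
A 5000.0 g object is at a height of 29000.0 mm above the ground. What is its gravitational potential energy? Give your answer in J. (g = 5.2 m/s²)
PE = mgh = 5 kg × 5.2 m/s² × 29 m = 754 J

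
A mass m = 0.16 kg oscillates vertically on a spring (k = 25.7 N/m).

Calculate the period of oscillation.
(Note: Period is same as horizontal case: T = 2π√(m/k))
T = 2π√(m/k) = 2π√(0.16/25.7) = 0.4958 s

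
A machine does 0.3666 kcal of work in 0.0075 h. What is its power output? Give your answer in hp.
P = W/t = 1534 J / 27 s = 56.81 W = 0.07618 hp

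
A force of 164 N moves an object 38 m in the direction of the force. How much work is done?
W = Fd = 164×38 = 6232.0 J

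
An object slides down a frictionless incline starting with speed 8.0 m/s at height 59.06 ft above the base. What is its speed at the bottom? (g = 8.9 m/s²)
½mv₀² + mgh = ½mv² → v = √(v₀² + 2gh) = √(8² + 2×8.9×18) = 19.61 m/s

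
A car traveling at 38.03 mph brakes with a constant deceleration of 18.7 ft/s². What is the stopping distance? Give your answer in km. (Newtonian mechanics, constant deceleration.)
d = v₀² / (2a) (with unit conversion) = 0.02535 km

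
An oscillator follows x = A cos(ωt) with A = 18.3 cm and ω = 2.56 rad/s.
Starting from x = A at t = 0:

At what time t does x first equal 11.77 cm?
cos(ωt) = x/A = 11.77/18.3 = 0.6432
ωt = arccos(0.6432) = 0.8722 rad
t = 0.8722/2.56 = 0.3407 s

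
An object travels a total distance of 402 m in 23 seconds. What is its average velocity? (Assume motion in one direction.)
v_avg = Δd / Δt = 402 / 23 = 17.48 m/s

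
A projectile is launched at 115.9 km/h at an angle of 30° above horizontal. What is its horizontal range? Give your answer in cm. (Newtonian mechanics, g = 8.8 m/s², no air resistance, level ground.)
R = v₀² sin(2θ) / g (with unit conversion) = 10200.0 cm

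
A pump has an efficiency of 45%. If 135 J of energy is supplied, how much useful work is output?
W_out = η × W_in = 0.45 × 135 = 60.75 J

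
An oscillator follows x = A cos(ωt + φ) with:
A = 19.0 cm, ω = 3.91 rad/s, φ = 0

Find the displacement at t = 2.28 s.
x = A cos(ωt + φ) = 19.0×cos(3.91×2.28 + 0) = -16.58 cm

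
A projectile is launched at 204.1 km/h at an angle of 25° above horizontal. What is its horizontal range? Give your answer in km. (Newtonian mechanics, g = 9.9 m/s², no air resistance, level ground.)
R = v₀² sin(2θ) / g (with unit conversion) = 0.2487 km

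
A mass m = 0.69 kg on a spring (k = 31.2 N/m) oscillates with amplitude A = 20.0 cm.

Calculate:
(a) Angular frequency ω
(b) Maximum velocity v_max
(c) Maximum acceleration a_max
ω = √(k/m) = √(31.2/0.69) = 6.724 rad/s
v_max = ωA = 6.724×0.2 = 1.345 m/s
a_max = ω²A = 6.724²×0.2 = 9.043 m/s²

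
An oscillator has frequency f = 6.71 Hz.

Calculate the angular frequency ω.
ω = 2πf = 2π×6.71 = 42.16 rad/s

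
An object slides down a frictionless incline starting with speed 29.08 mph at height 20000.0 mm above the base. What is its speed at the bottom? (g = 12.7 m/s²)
½mv₀² + mgh = ½mv² → v = √(v₀² + 2gh) = √(13² + 2×12.7×20) = 26.02 m/s = 58.2 mph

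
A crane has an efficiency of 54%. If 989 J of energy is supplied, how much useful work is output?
W_out = η × W_in = 0.54 × 989 = 534.06 J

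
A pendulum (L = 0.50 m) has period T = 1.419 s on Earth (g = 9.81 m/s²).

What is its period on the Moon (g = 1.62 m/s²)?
T = 2π√(L/g), so T_moon/T_earth = √(g_earth/g_moon)
T_moon = 2π√(0.5/1.62) = 3.491 s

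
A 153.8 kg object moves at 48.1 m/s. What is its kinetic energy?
KE = ½mv² = ½×153.8×48.1² = 177916.6 J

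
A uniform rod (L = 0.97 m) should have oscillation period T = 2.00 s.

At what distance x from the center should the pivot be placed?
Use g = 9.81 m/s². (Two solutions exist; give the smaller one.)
T = 2π√((L²/12 + x²)/(gx)). Let c = T²g/(4π²) = 0.994.
x² − cx + L²/12 = 0 → x = (c − √(c² − L²/3))/2 = 0.08639 m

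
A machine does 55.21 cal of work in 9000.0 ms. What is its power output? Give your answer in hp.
P = W/t = 231 J / 9 s = 25.67 W = 0.03442 hp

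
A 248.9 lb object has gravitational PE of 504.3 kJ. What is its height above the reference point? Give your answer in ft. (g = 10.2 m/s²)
PE = mgh → h = PE/(mg) = 5.043e+05 J / (112.9 kg × 10.2 m/s²) = 437.9 m = 1437.0 ft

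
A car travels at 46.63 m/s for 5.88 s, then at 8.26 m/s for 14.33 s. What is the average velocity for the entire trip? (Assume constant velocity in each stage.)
d₁ = v₁t₁ = 46.63 × 5.88 = 274.184 m
d₂ = v₂t₂ = 8.26 × 14.33 = 118.366 m
d_total = 392.55 m, t_total = 20.21 s
v_avg = d_total/t_total = 392.55/20.21 = 19.42 m/s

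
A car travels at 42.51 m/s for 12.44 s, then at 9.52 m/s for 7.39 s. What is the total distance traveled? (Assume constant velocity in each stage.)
d₁ = v₁t₁ = 42.51 × 12.44 = 528.824 m
d₂ = v₂t₂ = 9.52 × 7.39 = 70.3528 m
d_total = 528.824 + 70.3528 = 599.18 m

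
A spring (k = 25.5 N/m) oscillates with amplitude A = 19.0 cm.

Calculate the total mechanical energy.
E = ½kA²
E = ½kA² = ½×25.5×(0.19)² = 0.4603 J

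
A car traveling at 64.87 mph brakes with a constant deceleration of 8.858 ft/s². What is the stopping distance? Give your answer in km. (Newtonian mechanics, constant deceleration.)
d = v₀² / (2a) (with unit conversion) = 0.1557 km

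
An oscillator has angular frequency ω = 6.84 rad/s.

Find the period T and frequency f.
T = 2π/ω = 2π/6.84 = 0.9186 s; f = ω/2π = 1.089 Hz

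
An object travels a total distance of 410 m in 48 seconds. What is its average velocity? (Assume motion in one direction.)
v_avg = Δd / Δt = 410 / 48 = 8.54 m/s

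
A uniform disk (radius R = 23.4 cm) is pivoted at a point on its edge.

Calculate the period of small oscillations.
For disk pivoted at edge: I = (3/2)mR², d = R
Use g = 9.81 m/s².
I/m = (3/2)R² = 0.08213 m²; d = R = 0.234 m
T = 2π√((3/2)R²/(gR)) = 2π√(3R/(2g)) = 1.188 s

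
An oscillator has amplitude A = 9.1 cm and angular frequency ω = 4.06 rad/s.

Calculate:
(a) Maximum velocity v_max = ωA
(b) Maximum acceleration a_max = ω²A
v_max = ωA = 4.06×0.091 = 0.3695 m/s
a_max = ω²A = 4.06²×0.091 = 1.5 m/s²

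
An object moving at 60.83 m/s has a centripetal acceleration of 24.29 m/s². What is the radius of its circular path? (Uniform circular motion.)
r = v²/a_c = 60.83²/24.29 = 152.34 m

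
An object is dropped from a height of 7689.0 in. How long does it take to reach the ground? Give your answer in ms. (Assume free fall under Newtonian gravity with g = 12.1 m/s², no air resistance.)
t = √(2h/g) (with unit conversion) = 5682.0 ms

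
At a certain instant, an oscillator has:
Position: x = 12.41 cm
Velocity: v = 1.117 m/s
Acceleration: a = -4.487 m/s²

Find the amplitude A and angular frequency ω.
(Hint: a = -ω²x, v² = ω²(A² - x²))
a = −ω²x → ω = √(|a|/x) = √(4.487/0.1241) = 6.013 rad/s
v² = ω²(A² − x²) → A = √(x² + v²/ω²) = √(0.1241² + 1.117²/6.013²) = 0.2234 m = 22.34 cm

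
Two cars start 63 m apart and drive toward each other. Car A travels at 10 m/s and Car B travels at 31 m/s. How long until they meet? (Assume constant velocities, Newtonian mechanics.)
Combined speed: v_combined = 10 + 31 = 41 m/s
Time to meet: t = d/41 = 63/41 = 1.54 s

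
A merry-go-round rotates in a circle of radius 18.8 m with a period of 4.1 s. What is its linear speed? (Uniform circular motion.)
v = 2πr/T = 2π×18.8/4.1 = 28.81 m/s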